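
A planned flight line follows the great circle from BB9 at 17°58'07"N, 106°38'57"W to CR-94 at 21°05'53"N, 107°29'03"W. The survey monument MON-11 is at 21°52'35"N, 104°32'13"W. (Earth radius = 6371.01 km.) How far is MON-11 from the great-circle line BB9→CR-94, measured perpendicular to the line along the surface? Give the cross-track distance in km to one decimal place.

316.8 km

BB9: φ = +17.96861°, λ = -106.64917°
CR-94: φ = +21.09806°, λ = -107.48417°
MON-11: φ = +21.87639°, λ = -104.53694°
δ₁₃ = central angle BB9→MON-11 = 0.076500 rad  (haversine)
θ₁₃ = bearing BB9→MON-11 = 26.585°,  θ₁₂ = bearing BB9→CR-94 = 346.023°
dₓₜ = R·arcsin(sin δ₁₃ · sin(θ₁₃ − θ₁₂)) = 6371.01·arcsin(0.07643·sin(-319.437°)) = 316.758 km
|dₓₜ| = 316.758 km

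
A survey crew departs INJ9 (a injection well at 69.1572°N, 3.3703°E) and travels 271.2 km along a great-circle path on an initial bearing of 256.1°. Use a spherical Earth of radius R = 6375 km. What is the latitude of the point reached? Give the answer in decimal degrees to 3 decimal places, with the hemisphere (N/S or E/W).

68.447°N

δ = d/R = 271.2/6375 = 0.042541 rad
φ₂ = arcsin(sin φ₁ cos δ + cos φ₁ sin δ cos θ)
   = arcsin(0.93456·0.99910 + 0.35581·0.04253·-0.24023) = 68.44722°
λ₂ = λ₁ + atan2(sin θ sin δ cos φ₁, cos δ − sin φ₁ sin φ₂) = -3.08211°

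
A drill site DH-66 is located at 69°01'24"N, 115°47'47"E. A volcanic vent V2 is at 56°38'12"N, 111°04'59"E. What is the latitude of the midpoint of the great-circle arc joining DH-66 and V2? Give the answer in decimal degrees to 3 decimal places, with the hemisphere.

62.849°N

DH-66: φ = +69.02333°, λ = +115.79639°
V2: φ = +56.63667°, λ = +111.08306°
Bx = cos φ₂ cos Δλ = 0.548087,  By = cos φ₂ sin Δλ = -0.045189
φₘ = atan2(sin φ₁ + sin φ₂, √((cos φ₁ + Bx)² + By²)) = 62.84881°
λₘ = λ₁ + atan2(By, cos φ₁ + Bx) = 112.94120°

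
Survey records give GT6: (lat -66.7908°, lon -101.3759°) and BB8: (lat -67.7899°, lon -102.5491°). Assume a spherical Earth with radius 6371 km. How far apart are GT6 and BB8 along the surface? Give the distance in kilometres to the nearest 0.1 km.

122.0 km

Δφ = -0.9991°,  Δλ = -1.1732°
a = sin²(Δφ/2) + cos φ₁ cos φ₂ sin²(Δλ/2) = 0.000092
c = 2·arcsin(√a) = 0.019145 rad = 1.0969°
d = R·c = 6371 × 0.019145 = 122.0 km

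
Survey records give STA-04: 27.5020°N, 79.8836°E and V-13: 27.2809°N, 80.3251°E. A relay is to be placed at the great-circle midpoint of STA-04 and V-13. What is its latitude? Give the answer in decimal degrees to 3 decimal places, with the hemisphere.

Bx = cos φ₂ cos Δλ = 0.888744,  By = cos φ₂ sin Δλ = 0.006848
φₘ = atan2(sin φ₁ + sin φ₂, √((cos φ₁ + Bx)² + By²)) = 27.39162°
λₘ = λ₁ + atan2(By, cos φ₁ + Bx) = 80.10457°

27.392°N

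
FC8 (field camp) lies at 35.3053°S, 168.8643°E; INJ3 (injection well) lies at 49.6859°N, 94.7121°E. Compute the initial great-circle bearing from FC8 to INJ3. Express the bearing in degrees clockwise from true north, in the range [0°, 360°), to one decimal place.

Δλ = -74.1522°
y = sin Δλ · cos φ₂ = -0.622386
x = cos φ₁ sin φ₂ − sin φ₁ cos φ₂ cos Δλ = 0.724380
θ = atan2(y, x) = -40.6691° → 319.3309° (mod 360°)

319.3°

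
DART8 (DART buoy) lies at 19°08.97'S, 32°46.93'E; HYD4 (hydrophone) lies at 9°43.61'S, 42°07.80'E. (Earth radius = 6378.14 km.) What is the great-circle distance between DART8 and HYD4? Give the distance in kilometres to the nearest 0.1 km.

DART8: φ = -19.14950°, λ = +32.78217°
HYD4: φ = -9.72683°, λ = +42.13000°
Δφ = 9.4227°,  Δλ = 9.3478°
a = sin²(Δφ/2) + cos φ₁ cos φ₂ sin²(Δλ/2) = 0.012928
c = 2·arcsin(√a) = 0.227900 rad = 13.0577°
d = R·c = 6378.14 × 0.227900 = 1453.6 km

1453.6 km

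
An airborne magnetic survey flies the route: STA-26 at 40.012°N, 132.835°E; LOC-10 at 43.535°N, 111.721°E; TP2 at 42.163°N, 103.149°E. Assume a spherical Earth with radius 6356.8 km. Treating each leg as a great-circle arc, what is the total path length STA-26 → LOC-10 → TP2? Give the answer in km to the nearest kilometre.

2498 km

STA-26→LOC-10: c = 0.280801 rad, d = 1784.99 km
LOC-10→TP2: c = 0.112214 rad, d = 713.32 km
Total = 1784.99 + 713.32 = 2498.32 km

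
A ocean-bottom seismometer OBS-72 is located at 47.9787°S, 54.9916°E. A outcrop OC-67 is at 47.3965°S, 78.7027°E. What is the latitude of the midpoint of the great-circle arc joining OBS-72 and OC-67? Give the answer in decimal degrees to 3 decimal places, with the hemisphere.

48.302°S

Bx = cos φ₂ cos Δλ = 0.619778,  By = cos φ₂ sin Δλ = 0.272207
φₘ = atan2(sin φ₁ + sin φ₂, √((cos φ₁ + Bx)² + By²)) = -48.30191°
λₘ = λ₁ + atan2(By, cos φ₁ + Bx) = 66.91428°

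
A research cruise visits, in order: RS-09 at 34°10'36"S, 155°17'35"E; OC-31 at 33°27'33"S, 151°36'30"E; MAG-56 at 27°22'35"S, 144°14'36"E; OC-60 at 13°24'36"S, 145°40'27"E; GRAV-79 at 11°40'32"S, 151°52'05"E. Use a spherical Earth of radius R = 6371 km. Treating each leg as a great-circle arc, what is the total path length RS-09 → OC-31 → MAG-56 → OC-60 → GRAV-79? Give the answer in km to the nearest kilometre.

3586 km

RS-09: φ = -34.17667°, λ = +155.29306°
OC-31: φ = -33.45917°, λ = +151.60833°
MAG-56: φ = -27.37639°, λ = +144.24333°
OC-60: φ = -13.41000°, λ = +145.67417°
GRAV-79: φ = -11.67556°, λ = +151.86806°
RS-09→OC-31: c = 0.054874 rad, d = 349.60 km
OC-31→MAG-56: c = 0.153398 rad, d = 977.30 km
MAG-56→OC-60: c = 0.244873 rad, d = 1560.09 km
OC-60→GRAV-79: c = 0.109773 rad, d = 699.37 km
Total = 349.60 + 977.30 + 1560.09 + 699.37 = 3586.35 km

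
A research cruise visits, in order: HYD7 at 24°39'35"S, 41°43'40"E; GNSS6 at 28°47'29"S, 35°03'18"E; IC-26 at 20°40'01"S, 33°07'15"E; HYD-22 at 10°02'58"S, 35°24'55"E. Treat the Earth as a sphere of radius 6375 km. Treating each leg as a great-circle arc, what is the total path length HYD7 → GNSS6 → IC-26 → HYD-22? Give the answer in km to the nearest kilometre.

2938 km

HYD7: φ = -24.65972°, λ = +41.72778°
GNSS6: φ = -28.79139°, λ = +35.05500°
IC-26: φ = -20.66694°, λ = +33.12083°
HYD-22: φ = -10.04944°, λ = +35.41528°
HYD7→GNSS6: c = 0.126529 rad, d = 806.62 km
GNSS6→IC-26: c = 0.145067 rad, d = 924.80 km
IC-26→HYD-22: c = 0.189277 rad, d = 1206.64 km
Total = 806.62 + 924.80 + 1206.64 = 2938.06 km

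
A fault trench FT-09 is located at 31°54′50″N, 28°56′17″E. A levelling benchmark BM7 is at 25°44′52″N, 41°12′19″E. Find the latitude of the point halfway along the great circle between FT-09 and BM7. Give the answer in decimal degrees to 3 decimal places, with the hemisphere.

28.970°N

FT-09: φ = +31.91389°, λ = +28.93806°
BM7: φ = +25.74778°, λ = +41.20528°
Bx = cos φ₂ cos Δλ = 0.880149,  By = cos φ₂ sin Δλ = 0.191376
φₘ = atan2(sin φ₁ + sin φ₂, √((cos φ₁ + Bx)² + By²)) = 28.96988°
λₘ = λ₁ + atan2(By, cos φ₁ + Bx) = 35.25422°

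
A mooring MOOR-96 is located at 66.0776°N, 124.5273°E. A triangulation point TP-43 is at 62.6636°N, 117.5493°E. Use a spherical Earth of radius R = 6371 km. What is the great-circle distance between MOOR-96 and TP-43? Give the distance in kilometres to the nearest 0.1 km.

506.1 km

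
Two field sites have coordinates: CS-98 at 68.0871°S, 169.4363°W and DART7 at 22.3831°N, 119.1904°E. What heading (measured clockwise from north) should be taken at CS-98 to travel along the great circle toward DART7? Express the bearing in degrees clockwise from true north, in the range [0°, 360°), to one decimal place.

295.4°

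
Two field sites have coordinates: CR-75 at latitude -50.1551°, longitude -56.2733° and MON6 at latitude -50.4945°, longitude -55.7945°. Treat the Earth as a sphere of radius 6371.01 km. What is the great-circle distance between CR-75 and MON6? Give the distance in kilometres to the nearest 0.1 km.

Δφ = -0.3394°,  Δλ = 0.4788°
a = sin²(Δφ/2) + cos φ₁ cos φ₂ sin²(Δλ/2) = 0.000016
c = 2·arcsin(√a) = 0.007972 rad = 0.4568°
d = R·c = 6371.01 × 0.007972 = 50.8 km

50.8 km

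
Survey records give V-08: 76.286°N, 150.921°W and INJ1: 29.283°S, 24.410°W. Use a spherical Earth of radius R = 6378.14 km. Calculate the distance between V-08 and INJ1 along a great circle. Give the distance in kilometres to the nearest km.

14109 km

Δφ = -105.5690°,  Δλ = 126.5110°
a = sin²(Δφ/2) + cos φ₁ cos φ₂ sin²(Δλ/2) = 0.799105
c = 2·arcsin(√a) = 2.212061 rad = 126.7417°
d = R·c = 6378.14 × 2.212061 = 14108.8 km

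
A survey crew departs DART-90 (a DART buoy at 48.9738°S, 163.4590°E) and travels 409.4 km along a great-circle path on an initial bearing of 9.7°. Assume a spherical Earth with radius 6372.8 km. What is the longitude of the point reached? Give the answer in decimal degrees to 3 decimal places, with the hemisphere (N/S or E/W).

164.341°E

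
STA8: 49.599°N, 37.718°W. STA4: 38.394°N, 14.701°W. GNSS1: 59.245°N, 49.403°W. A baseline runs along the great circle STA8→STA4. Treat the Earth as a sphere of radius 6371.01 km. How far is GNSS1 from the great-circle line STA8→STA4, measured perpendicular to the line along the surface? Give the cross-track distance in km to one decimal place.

725.6 km

δ₁₃ = central angle STA8→GNSS1 = 0.205333 rad  (haversine)
θ₁₃ = bearing STA8→GNSS1 = 329.473°,  θ₁₂ = bearing STA8→STA4 = 115.596°
dₓₜ = R·arcsin(sin δ₁₃ · sin(θ₁₃ − θ₁₂)) = 6371.01·arcsin(0.20389·sin(213.876°)) = -725.633 km
|dₓₜ| = 725.633 km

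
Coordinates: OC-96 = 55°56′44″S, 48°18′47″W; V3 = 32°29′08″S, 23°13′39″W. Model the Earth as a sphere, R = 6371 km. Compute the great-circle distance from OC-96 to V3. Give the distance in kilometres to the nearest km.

3249 km

OC-96: φ = -55.94556°, λ = -48.31306°
V3: φ = -32.48556°, λ = -23.22750°
Δφ = 23.4600°,  Δλ = 25.0856°
a = sin²(Δφ/2) + cos φ₁ cos φ₂ sin²(Δλ/2) = 0.063608
c = 2·arcsin(√a) = 0.509920 rad = 29.2163°
d = R·c = 6371 × 0.509920 = 3248.7 km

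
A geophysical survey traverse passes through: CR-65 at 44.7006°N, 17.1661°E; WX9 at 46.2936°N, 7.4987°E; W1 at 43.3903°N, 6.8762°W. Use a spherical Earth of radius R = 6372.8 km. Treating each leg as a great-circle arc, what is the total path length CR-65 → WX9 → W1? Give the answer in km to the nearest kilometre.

CR-65→WX9: c = 0.121408 rad, d = 773.71 km
WX9→W1: c = 0.184674 rad, d = 1176.89 km
Total = 773.71 + 1176.89 = 1950.60 km

1951 km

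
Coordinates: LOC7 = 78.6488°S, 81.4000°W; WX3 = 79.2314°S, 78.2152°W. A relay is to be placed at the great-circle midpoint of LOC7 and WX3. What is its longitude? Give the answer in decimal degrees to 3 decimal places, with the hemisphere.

Bx = cos φ₂ cos Δλ = 0.186554,  By = cos φ₂ sin Δλ = 0.010380
φₘ = atan2(sin φ₁ + sin φ₂, √((cos φ₁ + Bx)² + By²)) = -78.94426°
λₘ = λ₁ + atan2(By, cos φ₁ + Bx) = -79.84903°

79.849°W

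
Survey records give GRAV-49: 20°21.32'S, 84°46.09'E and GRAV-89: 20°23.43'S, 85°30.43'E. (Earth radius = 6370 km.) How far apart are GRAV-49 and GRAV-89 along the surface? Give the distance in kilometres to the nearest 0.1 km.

77.1 km

GRAV-49: φ = -20.35533°, λ = +84.76817°
GRAV-89: φ = -20.39050°, λ = +85.50717°
Δφ = -0.0352°,  Δλ = 0.7390°
a = sin²(Δφ/2) + cos φ₁ cos φ₂ sin²(Δλ/2) = 0.000037
c = 2·arcsin(√a) = 0.012107 rad = 0.6937°
d = R·c = 6370 × 0.012107 = 77.1 km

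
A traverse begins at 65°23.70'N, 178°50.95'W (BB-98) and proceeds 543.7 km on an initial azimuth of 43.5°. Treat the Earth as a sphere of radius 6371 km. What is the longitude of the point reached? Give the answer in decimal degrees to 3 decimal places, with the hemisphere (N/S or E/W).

BB-98: φ = +65.39500°, λ = -178.84917°
δ = d/R = 543.7/6371 = 0.085340 rad
φ₂ = arcsin(sin φ₁ cos δ + cos φ₁ sin δ cos θ)
   = arcsin(0.90920·0.99636 + 0.41636·0.08524·0.72537) = 68.69094°
λ₂ = λ₁ + atan2(sin θ sin δ cos φ₁, cos δ − sin φ₁ sin φ₂) = -169.55776°

169.558°W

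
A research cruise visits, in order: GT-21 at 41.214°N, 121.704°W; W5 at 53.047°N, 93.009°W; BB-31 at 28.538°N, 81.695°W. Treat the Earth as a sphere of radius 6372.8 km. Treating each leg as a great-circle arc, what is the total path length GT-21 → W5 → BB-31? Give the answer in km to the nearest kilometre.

GT-21→W5: c = 0.394443 rad, d = 2513.70 km
W5→BB-31: c = 0.451868 rad, d = 2879.66 km
Total = 2513.70 + 2879.66 = 5393.37 km

5393 km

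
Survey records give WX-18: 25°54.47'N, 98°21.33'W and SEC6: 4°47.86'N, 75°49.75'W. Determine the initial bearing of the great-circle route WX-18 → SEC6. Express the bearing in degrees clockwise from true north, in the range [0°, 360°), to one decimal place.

WX-18: φ = +25.90783°, λ = -98.35550°
SEC6: φ = +4.79767°, λ = -75.82917°
Δλ = 22.5263°
y = sin Δλ · cos φ₂ = 0.381766
x = cos φ₁ sin φ₂ − sin φ₁ cos φ₂ cos Δλ = -0.326943
θ = atan2(y, x) = 130.5767° → 130.5767° (mod 360°)

130.6°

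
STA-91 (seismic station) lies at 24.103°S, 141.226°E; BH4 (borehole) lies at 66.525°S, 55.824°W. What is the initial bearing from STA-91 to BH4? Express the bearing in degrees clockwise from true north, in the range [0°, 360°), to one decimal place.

173.3°

Δλ = 162.9500°
y = sin Δλ · cos φ₂ = 0.116798
x = cos φ₁ sin φ₂ − sin φ₁ cos φ₂ cos Δλ = -0.992790
θ = atan2(y, x) = 173.2902° → 173.2902° (mod 360°)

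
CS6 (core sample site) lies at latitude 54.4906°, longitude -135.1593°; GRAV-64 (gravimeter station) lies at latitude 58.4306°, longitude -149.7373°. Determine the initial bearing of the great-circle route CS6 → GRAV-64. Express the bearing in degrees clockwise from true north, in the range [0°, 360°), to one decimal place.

Δλ = -14.5780°
y = sin Δλ · cos φ₂ = -0.131772
x = cos φ₁ sin φ₂ − sin φ₁ cos φ₂ cos Δλ = 0.082432
θ = atan2(y, x) = -57.9713° → 302.0287° (mod 360°)

302.0°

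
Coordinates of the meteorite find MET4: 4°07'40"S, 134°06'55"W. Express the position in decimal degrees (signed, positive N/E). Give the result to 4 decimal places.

-4.1278°, -134.1153°

lat: 4.1278° S → -4.1278°
lon: 134.1153° W → -134.1153°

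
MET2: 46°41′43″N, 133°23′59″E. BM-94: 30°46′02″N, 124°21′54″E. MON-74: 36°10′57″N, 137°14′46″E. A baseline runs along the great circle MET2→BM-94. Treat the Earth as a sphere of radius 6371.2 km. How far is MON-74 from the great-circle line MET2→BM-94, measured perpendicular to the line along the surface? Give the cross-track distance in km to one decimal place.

831.2 km

MET2: φ = +46.69528°, λ = +133.39972°
BM-94: φ = +30.76722°, λ = +124.36500°
MON-74: φ = +36.18250°, λ = +137.24611°
δ₁₃ = central angle MET2→MON-74 = 0.190196 rad  (haversine)
θ₁₃ = bearing MET2→MON-74 = 163.357°,  θ₁₂ = bearing MET2→BM-94 = 206.839°
dₓₜ = R·arcsin(sin δ₁₃ · sin(θ₁₃ − θ₁₂)) = 6371.2·arcsin(0.18905·sin(-43.481°)) = -831.179 km
|dₓₜ| = 831.179 km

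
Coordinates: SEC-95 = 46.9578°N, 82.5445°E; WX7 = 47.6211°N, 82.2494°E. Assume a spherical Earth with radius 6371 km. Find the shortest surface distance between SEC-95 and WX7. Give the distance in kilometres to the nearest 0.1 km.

77.0 km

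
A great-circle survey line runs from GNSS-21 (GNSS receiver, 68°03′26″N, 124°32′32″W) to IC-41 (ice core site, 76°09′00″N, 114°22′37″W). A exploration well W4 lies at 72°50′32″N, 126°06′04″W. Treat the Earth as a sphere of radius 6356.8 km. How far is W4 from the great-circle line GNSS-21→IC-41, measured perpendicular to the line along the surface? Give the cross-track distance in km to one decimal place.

198.2 km

GNSS-21: φ = +68.05722°, λ = -124.54222°
IC-41: φ = +76.15000°, λ = -114.37694°
W4: φ = +72.84222°, λ = -126.10111°
δ₁₃ = central angle GNSS-21→W4 = 0.084002 rad  (haversine)
θ₁₃ = bearing GNSS-21→W4 = 354.511°,  θ₁₂ = bearing GNSS-21→IC-41 = 16.323°
dₓₜ = R·arcsin(sin δ₁₃ · sin(θ₁₃ − θ₁₂)) = 6356.8·arcsin(0.08390·sin(338.188°)) = -198.204 km
|dₓₜ| = 198.204 km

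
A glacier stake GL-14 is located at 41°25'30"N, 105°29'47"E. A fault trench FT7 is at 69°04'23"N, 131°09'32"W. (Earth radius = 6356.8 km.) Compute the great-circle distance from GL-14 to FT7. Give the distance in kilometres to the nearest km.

GL-14: φ = +41.42500°, λ = +105.49639°
FT7: φ = +69.07306°, λ = -131.15889°
Δφ = 27.6481°,  Δλ = 123.3447°
a = sin²(Δφ/2) + cos φ₁ cos φ₂ sin²(Δλ/2) = 0.264609
c = 2·arcsin(√a) = 1.080620 rad = 61.9150°
d = R·c = 6356.8 × 1.080620 = 6869.3 km

6869 km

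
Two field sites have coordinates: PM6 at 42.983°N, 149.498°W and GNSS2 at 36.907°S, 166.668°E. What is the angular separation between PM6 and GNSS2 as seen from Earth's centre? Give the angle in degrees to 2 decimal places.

89.28°

Δφ = -79.8900°,  Δλ = -43.8340°
a = sin²(Δφ/2) + cos φ₁ cos φ₂ sin²(Δλ/2) = 0.493731
c = 2·arcsin(√a) = 1.558257 rad = 89.2816°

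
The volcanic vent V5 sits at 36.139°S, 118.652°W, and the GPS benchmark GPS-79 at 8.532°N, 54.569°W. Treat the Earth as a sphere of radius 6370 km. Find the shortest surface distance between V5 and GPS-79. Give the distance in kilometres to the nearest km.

Δφ = 44.6710°,  Δλ = 64.0830°
a = sin²(Δφ/2) + cos φ₁ cos φ₂ sin²(Δλ/2) = 0.369215
c = 2·arcsin(√a) = 1.306148 rad = 74.8368°
d = R·c = 6370 × 1.306148 = 8320.2 km

8320 km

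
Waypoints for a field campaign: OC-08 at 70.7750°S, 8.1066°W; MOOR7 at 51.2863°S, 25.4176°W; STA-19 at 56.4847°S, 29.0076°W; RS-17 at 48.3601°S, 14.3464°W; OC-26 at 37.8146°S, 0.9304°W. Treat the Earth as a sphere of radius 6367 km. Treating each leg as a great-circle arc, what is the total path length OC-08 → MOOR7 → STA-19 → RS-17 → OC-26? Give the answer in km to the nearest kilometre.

OC-08→MOOR7: c = 0.367081 rad, d = 2337.20 km
MOOR7→STA-19: c = 0.097924 rad, d = 623.48 km
STA-19→RS-17: c = 0.210066 rad, d = 1337.49 km
RS-17→OC-26: c = 0.250512 rad, d = 1595.01 km
Total = 2337.20 + 623.48 + 1337.49 + 1595.01 = 5893.19 km

5893 km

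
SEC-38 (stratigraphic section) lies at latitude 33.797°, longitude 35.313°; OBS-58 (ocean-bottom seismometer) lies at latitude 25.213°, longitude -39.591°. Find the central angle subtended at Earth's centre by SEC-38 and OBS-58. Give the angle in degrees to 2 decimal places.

64.36°

Δφ = -8.5840°,  Δλ = -74.9040°
a = sin²(Δφ/2) + cos φ₁ cos φ₂ sin²(Δλ/2) = 0.283619
c = 2·arcsin(√a) = 1.123241 rad = 64.3570°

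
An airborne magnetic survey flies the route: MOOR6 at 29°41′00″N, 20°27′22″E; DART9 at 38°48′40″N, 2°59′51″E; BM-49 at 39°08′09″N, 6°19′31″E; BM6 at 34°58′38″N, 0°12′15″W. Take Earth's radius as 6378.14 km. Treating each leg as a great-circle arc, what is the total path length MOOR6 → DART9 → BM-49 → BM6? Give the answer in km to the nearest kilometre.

2928 km

MOOR6: φ = +29.68333°, λ = +20.45611°
DART9: φ = +38.81111°, λ = +2.99750°
BM-49: φ = +39.13583°, λ = +6.32528°
BM6: φ = +34.97722°, λ = -0.20417°
MOOR6→DART9: c = 0.297228 rad, d = 1895.76 km
DART9→BM-49: c = 0.045506 rad, d = 290.24 km
BM-49→BM6: c = 0.116301 rad, d = 741.79 km
Total = 1895.76 + 290.24 + 741.79 = 2927.79 km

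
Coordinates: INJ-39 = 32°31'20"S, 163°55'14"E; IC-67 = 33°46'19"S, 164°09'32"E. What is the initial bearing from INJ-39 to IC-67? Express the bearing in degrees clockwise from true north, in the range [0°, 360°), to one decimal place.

INJ-39: φ = -32.52222°, λ = +163.92056°
IC-67: φ = -33.77194°, λ = +164.15889°
Δλ = 0.2383°
y = sin Δλ · cos φ₂ = 0.003458
x = cos φ₁ sin φ₂ − sin φ₁ cos φ₂ cos Δλ = -0.021814
θ = atan2(y, x) = 170.9929° → 170.9929° (mod 360°)

171.0°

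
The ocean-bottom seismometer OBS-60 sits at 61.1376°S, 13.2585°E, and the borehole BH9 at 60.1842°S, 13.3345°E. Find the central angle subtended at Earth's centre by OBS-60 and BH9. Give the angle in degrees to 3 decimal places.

Δφ = 0.9534°,  Δλ = 0.0760°
a = sin²(Δφ/2) + cos φ₁ cos φ₂ sin²(Δλ/2) = 0.000069
c = 2·arcsin(√a) = 0.016653 rad = 0.9541°

0.954°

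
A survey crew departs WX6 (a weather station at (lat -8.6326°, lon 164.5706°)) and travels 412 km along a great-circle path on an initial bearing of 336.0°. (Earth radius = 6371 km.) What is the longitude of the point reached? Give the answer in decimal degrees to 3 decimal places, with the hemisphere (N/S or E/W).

δ = d/R = 412/6371 = 0.064668 rad
φ₂ = arcsin(sin φ₁ cos δ + cos φ₁ sin δ cos θ)
   = arcsin(-0.15010·0.99791 + 0.98867·0.06462·0.91355) = -5.24513°
λ₂ = λ₁ + atan2(sin θ sin δ cos φ₁, cos δ − sin φ₁ sin φ₂) = 163.05810°

163.058°E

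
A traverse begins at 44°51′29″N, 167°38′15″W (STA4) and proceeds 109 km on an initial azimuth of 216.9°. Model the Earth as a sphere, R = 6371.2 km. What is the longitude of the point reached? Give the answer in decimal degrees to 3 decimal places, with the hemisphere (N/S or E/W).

168.457°W

STA4: φ = +44.85806°, λ = -167.63750°
δ = d/R = 109/6371.2 = 0.017108 rad
φ₂ = arcsin(sin φ₁ cos δ + cos φ₁ sin δ cos θ)
   = arcsin(0.70535·0.99985 + 0.70886·0.01711·-0.79968) = 44.07123°
λ₂ = λ₁ + atan2(sin θ sin δ cos φ₁, cos δ − sin φ₁ sin φ₂) = -168.45665°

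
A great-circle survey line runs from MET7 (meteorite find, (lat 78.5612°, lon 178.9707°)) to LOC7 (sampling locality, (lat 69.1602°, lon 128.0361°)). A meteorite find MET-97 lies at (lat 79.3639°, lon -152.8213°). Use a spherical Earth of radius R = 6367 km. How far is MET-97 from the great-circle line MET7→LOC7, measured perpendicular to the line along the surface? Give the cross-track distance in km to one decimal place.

155.6 km

δ₁₃ = central angle MET7→MET-97 = 0.094325 rad  (haversine)
θ₁₃ = bearing MET7→MET-97 = 67.861°,  θ₁₂ = bearing MET7→LOC7 = 262.901°
dₓₜ = R·arcsin(sin δ₁₃ · sin(θ₁₃ − θ₁₂)) = 6367·arcsin(0.09419·sin(-195.040°)) = 155.626 km
|dₓₜ| = 155.626 km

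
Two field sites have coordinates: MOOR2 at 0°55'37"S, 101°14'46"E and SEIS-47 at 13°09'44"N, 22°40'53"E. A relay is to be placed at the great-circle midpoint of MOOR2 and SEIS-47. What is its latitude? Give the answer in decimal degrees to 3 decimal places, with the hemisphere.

MOOR2: φ = -0.92694°, λ = +101.24611°
SEIS-47: φ = +13.16222°, λ = +22.68139°
Bx = cos φ₂ cos Δλ = 0.193052,  By = cos φ₂ sin Δλ = -0.954400
φₘ = atan2(sin φ₁ + sin φ₂, √((cos φ₁ + Bx)² + By²)) = 7.88315°
λₘ = λ₁ + atan2(By, cos φ₁ + Bx) = 62.58446°

7.883°N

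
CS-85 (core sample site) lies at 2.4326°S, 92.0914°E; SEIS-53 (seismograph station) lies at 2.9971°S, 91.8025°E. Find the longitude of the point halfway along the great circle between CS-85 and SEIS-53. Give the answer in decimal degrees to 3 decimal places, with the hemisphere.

91.947°E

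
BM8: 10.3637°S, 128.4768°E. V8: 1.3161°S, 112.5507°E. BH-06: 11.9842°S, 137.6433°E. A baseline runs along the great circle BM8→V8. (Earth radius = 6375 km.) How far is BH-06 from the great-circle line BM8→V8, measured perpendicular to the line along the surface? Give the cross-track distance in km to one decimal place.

δ₁₃ = central angle BM8→BH-06 = 0.159469 rad  (haversine)
θ₁₃ = bearing BM8→BH-06 = 101.084°,  θ₁₂ = bearing BM8→V8 = 298.726°
dₓₜ = R·arcsin(sin δ₁₃ · sin(θ₁₃ − θ₁₂)) = 6375·arcsin(0.15879·sin(-197.643°)) = 306.929 km
|dₓₜ| = 306.929 km

306.9 km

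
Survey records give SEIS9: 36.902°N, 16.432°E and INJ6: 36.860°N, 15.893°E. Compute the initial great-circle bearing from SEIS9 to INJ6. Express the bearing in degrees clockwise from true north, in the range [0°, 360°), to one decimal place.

Δλ = -0.5390°
y = sin Δλ · cos φ₂ = -0.007527
x = cos φ₁ sin φ₂ − sin φ₁ cos φ₂ cos Δλ = -0.000712
θ = atan2(y, x) = -95.4022° → 264.5978° (mod 360°)

264.6°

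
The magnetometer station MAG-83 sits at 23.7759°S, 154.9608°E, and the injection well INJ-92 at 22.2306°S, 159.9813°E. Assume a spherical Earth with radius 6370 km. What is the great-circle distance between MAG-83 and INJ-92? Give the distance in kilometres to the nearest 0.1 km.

541.7 km

Δφ = 1.5453°,  Δλ = 5.0205°
a = sin²(Δφ/2) + cos φ₁ cos φ₂ sin²(Δλ/2) = 0.001807
c = 2·arcsin(√a) = 0.085039 rad = 4.8724°
d = R·c = 6370 × 0.085039 = 541.7 km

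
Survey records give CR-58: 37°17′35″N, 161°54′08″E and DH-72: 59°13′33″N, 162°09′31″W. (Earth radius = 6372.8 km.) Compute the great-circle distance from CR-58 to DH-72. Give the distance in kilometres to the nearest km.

CR-58: φ = +37.29306°, λ = +161.90222°
DH-72: φ = +59.22583°, λ = -162.15861°
Δφ = 21.9328°,  Δλ = 35.9392°
a = sin²(Δφ/2) + cos φ₁ cos φ₂ sin²(Δλ/2) = 0.074931
c = 2·arcsin(√a) = 0.554550 rad = 31.7734°
d = R·c = 6372.8 × 0.554550 = 3534.0 km

3534 km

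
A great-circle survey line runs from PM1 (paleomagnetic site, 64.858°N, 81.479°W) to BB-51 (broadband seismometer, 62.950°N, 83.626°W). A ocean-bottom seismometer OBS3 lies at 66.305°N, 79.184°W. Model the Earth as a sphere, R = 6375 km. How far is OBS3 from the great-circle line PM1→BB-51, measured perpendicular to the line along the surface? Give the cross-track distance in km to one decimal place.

δ₁₃ = central angle PM1→OBS3 = 0.030195 rad  (haversine)
θ₁₃ = bearing PM1→OBS3 = 32.211°,  θ₁₂ = bearing PM1→BB-51 = 207.302°
dₓₜ = R·arcsin(sin δ₁₃ · sin(θ₁₃ − θ₁₂)) = 6375·arcsin(0.03019·sin(-175.091°)) = -16.468 km
|dₓₜ| = 16.468 km

16.5 km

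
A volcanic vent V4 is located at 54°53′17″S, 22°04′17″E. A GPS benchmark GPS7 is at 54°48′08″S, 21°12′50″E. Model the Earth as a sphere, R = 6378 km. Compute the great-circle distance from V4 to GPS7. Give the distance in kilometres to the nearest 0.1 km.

V4: φ = -54.88806°, λ = +22.07139°
GPS7: φ = -54.80222°, λ = +21.21389°
Δφ = 0.0858°,  Δλ = -0.8575°
a = sin²(Δφ/2) + cos φ₁ cos φ₂ sin²(Δλ/2) = 0.000019
c = 2·arcsin(√a) = 0.008747 rad = 0.5011°
d = R·c = 6378 × 0.008747 = 55.8 km

55.8 km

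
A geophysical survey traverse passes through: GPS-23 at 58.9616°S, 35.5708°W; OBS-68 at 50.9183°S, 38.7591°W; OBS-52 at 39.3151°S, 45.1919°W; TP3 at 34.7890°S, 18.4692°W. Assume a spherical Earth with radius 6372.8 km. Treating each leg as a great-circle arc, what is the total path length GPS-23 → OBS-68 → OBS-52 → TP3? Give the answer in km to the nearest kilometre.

GPS-23→OBS-68: c = 0.143933 rad, d = 917.26 km
OBS-68→OBS-52: c = 0.217253 rad, d = 1384.51 km
OBS-52→TP3: c = 0.379046 rad, d = 2415.59 km
Total = 917.26 + 1384.51 + 2415.59 = 4717.36 km

4717 km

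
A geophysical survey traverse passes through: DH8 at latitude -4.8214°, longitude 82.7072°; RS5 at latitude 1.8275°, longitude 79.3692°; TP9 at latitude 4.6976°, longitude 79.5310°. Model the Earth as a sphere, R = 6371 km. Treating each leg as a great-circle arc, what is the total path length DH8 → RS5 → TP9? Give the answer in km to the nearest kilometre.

DH8→RS5: c = 0.129825 rad, d = 827.11 km
RS5→TP9: c = 0.050172 rad, d = 319.65 km
Total = 827.11 + 319.65 = 1146.76 km

1147 km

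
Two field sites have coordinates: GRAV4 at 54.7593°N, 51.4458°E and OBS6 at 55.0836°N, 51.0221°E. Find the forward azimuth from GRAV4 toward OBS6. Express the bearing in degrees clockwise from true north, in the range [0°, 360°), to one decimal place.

Δλ = -0.4237°
y = sin Δλ · cos φ₂ = -0.004233
x = cos φ₁ sin φ₂ − sin φ₁ cos φ₂ cos Δλ = 0.005673
θ = atan2(y, x) = -36.7278° → 323.2722° (mod 360°)

323.3°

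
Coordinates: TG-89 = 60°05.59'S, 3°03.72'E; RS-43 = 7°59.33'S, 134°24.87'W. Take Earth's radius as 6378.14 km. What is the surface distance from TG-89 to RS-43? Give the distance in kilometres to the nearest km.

TG-89: φ = -60.09317°, λ = +3.06200°
RS-43: φ = -7.98883°, λ = -134.41450°
Δφ = 52.1043°,  Δλ = -137.4765°
a = sin²(Δφ/2) + cos φ₁ cos φ₂ sin²(Δλ/2) = 0.621711
c = 2·arcsin(√a) = 1.816689 rad = 104.0886°
d = R·c = 6378.14 × 1.816689 = 11587.1 km

11587 km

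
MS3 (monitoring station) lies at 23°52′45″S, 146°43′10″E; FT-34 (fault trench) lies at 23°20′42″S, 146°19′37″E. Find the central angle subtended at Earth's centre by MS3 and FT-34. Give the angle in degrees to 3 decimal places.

MS3: φ = -23.87917°, λ = +146.71944°
FT-34: φ = -23.34500°, λ = +146.32694°
Δφ = 0.5342°,  Δλ = -0.3925°
a = sin²(Δφ/2) + cos φ₁ cos φ₂ sin²(Δλ/2) = 0.000032
c = 2·arcsin(√a) = 0.011239 rad = 0.6440°

0.644°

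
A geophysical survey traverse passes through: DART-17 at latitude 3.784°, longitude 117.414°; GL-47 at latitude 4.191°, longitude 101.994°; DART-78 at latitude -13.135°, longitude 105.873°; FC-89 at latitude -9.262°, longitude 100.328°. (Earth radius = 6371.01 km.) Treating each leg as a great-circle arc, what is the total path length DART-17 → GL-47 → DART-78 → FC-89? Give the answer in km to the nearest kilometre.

DART-17→GL-47: c = 0.268568 rad, d = 1711.05 km
GL-47→DART-78: c = 0.309780 rad, d = 1973.61 km
DART-78→FC-89: c = 0.116525 rad, d = 742.38 km
Total = 1711.05 + 1973.61 + 742.38 = 4427.04 km

4427 km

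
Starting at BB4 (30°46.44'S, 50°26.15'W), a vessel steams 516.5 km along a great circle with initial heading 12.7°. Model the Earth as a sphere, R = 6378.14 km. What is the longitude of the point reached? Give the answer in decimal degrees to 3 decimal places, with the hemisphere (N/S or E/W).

BB4: φ = -30.77400°, λ = -50.43583°
δ = d/R = 516.5/6378.14 = 0.080980 rad
φ₂ = arcsin(sin φ₁ cos δ + cos φ₁ sin δ cos θ)
   = arcsin(-0.51165·0.99672 + 0.85919·0.08089·0.97553) = -26.24277°
λ₂ = λ₁ + atan2(sin θ sin δ cos φ₁, cos δ − sin φ₁ sin φ₂) = -49.29974°

49.300°W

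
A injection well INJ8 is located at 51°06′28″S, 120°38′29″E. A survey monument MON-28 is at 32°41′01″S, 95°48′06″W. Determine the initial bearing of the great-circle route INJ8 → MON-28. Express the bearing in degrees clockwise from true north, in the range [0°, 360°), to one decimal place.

INJ8: φ = -51.10778°, λ = +120.64139°
MON-28: φ = -32.68361°, λ = -95.80167°
Δλ = 143.5569°
y = sin Δλ · cos φ₂ = 0.499969
x = cos φ₁ sin φ₂ − sin φ₁ cos φ₂ cos Δλ = -0.866030
θ = atan2(y, x) = 150.0017° → 150.0017° (mod 360°)

150.0°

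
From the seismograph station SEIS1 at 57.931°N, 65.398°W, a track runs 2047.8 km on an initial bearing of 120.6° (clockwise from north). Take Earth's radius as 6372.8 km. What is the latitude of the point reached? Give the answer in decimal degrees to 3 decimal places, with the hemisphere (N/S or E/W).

45.945°N

δ = d/R = 2047.8/6372.8 = 0.321334 rad
φ₂ = arcsin(sin φ₁ cos δ + cos φ₁ sin δ cos θ)
   = arcsin(0.84741·0.94881 + 0.53094·0.31583·-0.50904) = 45.94512°
λ₂ = λ₁ + atan2(sin θ sin δ cos φ₁, cos δ − sin φ₁ sin φ₂) = -42.38395°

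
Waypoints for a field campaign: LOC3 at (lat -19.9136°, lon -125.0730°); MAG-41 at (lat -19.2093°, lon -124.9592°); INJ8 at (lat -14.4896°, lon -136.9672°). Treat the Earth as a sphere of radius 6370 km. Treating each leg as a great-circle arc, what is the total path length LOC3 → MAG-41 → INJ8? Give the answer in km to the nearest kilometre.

1460 km

LOC3→MAG-41: c = 0.012434 rad, d = 79.20 km
MAG-41→INJ8: c = 0.216742 rad, d = 1380.65 km
Total = 79.20 + 1380.65 = 1459.85 km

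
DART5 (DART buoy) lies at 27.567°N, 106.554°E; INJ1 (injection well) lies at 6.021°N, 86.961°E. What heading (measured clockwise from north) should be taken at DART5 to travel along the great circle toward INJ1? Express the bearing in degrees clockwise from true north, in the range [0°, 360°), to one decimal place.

Δλ = -19.5930°
y = sin Δλ · cos φ₂ = -0.333487
x = cos φ₁ sin φ₂ − sin φ₁ cos φ₂ cos Δλ = -0.340600
θ = atan2(y, x) = -135.6046° → 224.3954° (mod 360°)

224.4°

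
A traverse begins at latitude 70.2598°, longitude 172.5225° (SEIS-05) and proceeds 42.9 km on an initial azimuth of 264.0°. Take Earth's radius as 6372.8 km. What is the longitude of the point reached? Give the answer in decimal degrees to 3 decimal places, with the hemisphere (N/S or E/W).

δ = d/R = 42.9/6372.8 = 0.006732 rad
φ₂ = arcsin(sin φ₁ cos δ + cos φ₁ sin δ cos θ)
   = arcsin(0.94123·0.99998 + 0.33776·0.00673·-0.10453) = 70.21591°
λ₂ = λ₁ + atan2(sin θ sin δ cos φ₁, cos δ − sin φ₁ sin φ₂) = 171.38916°

171.389°E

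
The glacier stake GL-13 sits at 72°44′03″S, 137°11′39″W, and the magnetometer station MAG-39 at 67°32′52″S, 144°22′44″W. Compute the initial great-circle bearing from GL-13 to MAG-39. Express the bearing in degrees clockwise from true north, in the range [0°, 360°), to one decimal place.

GL-13: φ = -72.73417°, λ = -137.19417°
MAG-39: φ = -67.54778°, λ = -144.37889°
Δλ = -7.1847°
y = sin Δλ · cos φ₂ = -0.047765
x = cos φ₁ sin φ₂ − sin φ₁ cos φ₂ cos Δλ = 0.087532
θ = atan2(y, x) = -28.6208° → 331.3792° (mod 360°)

331.4°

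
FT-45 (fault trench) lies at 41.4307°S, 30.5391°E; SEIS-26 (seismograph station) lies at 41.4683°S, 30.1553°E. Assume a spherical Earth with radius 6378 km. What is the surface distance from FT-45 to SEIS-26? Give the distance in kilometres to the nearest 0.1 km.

32.3 km

Δφ = -0.0376°,  Δλ = -0.3838°
a = sin²(Δφ/2) + cos φ₁ cos φ₂ sin²(Δλ/2) = 0.000006
c = 2·arcsin(√a) = 0.005064 rad = 0.2901°
d = R·c = 6378 × 0.005064 = 32.3 km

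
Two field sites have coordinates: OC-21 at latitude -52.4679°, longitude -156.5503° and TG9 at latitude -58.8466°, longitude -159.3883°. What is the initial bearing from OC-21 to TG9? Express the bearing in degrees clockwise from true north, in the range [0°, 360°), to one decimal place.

192.9°

Δλ = -2.8380°
y = sin Δλ · cos φ₂ = -0.025614
x = cos φ₁ sin φ₂ − sin φ₁ cos φ₂ cos Δλ = -0.111603
θ = atan2(y, x) = -167.0738° → 192.9262° (mod 360°)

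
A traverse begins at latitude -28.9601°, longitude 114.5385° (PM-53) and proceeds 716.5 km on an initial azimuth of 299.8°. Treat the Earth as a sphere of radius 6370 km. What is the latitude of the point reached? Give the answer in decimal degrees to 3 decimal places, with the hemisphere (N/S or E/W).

δ = d/R = 716.5/6370 = 0.112480 rad
φ₂ = arcsin(sin φ₁ cos δ + cos φ₁ sin δ cos θ)
   = arcsin(-0.48420·0.99368 + 0.87496·0.11224·0.49697) = -25.61576°
λ₂ = λ₁ + atan2(sin θ sin δ cos φ₁, cos δ − sin φ₁ sin φ₂) = 108.33745°

25.616°S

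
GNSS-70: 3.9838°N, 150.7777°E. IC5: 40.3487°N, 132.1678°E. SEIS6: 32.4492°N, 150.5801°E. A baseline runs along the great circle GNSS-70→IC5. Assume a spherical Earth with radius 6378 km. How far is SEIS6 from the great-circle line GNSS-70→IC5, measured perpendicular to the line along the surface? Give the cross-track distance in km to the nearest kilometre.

δ₁₃ = central angle GNSS-70→SEIS6 = 0.496825 rad  (haversine)
θ₁₃ = bearing GNSS-70→SEIS6 = 359.650°,  θ₁₂ = bearing GNSS-70→IC5 = 337.791°
dₓₜ = R·arcsin(sin δ₁₃ · sin(θ₁₃ − θ₁₂)) = 6378·arcsin(0.47664·sin(21.859°)) = 1137.904 km
|dₓₜ| = 1137.904 km

1138 km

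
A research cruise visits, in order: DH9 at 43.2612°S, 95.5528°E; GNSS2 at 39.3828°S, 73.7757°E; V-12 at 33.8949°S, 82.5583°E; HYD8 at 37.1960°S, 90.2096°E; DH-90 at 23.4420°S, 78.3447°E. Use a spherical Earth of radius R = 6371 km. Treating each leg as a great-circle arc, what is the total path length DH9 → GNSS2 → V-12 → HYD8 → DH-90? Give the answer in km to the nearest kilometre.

DH9→GNSS2: c = 0.292451 rad, d = 1863.21 km
GNSS2→V-12: c = 0.155761 rad, d = 992.35 km
V-12→HYD8: c = 0.122928 rad, d = 783.18 km
HYD8→DH-90: c = 0.298728 rad, d = 1903.20 km
Total = 1863.21 + 992.35 + 783.18 + 1903.20 = 5541.93 km

5542 km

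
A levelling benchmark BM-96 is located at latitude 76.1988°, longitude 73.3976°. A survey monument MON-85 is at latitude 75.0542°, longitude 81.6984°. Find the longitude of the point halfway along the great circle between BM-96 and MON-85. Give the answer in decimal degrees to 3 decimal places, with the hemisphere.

Bx = cos φ₂ cos Δλ = 0.255203,  By = cos φ₂ sin Δλ = 0.037234
φₘ = atan2(sin φ₁ + sin φ₂, √((cos φ₁ + Bx)² + By²)) = 75.66258°
λₘ = λ₁ + atan2(By, cos φ₁ + Bx) = 77.71006°

77.710°E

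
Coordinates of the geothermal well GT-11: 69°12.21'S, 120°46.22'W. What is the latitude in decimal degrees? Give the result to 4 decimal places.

69° + 12.21′/60 = 69 + 0.20350 = 69.2035°

69.2035°S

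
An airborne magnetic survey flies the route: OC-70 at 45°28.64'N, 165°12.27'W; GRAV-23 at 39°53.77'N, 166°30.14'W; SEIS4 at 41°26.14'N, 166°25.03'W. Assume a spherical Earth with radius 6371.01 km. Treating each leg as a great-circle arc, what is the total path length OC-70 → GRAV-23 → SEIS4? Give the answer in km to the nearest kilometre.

OC-70: φ = +45.47733°, λ = -165.20450°
GRAV-23: φ = +39.89617°, λ = -166.50233°
SEIS4: φ = +41.43567°, λ = -166.41717°
OC-70→GRAV-23: c = 0.098819 rad, d = 629.57 km
GRAV-23→SEIS4: c = 0.026893 rad, d = 171.34 km
Total = 629.57 + 171.34 = 800.91 km

801 km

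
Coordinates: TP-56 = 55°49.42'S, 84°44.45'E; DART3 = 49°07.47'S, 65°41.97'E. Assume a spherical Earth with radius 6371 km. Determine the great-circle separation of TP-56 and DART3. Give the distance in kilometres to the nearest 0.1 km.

TP-56: φ = -55.82367°, λ = +84.74083°
DART3: φ = -49.12450°, λ = +65.69950°
Δφ = 6.6992°,  Δλ = -19.0413°
a = sin²(Δφ/2) + cos φ₁ cos φ₂ sin²(Δλ/2) = 0.013471
c = 2·arcsin(√a) = 0.232654 rad = 13.3301°
d = R·c = 6371 × 0.232654 = 1482.2 km

1482.2 km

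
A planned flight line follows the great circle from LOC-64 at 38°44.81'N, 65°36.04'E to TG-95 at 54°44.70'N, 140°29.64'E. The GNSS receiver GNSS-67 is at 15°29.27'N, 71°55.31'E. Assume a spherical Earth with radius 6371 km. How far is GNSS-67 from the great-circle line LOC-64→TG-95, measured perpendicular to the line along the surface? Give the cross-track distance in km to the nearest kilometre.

2307 km

LOC-64: φ = +38.74683°, λ = +65.60067°
TG-95: φ = +54.74500°, λ = +140.49400°
GNSS-67: φ = +15.48783°, λ = +71.92183°
δ₁₃ = central angle LOC-64→GNSS-67 = 0.417366 rad  (haversine)
θ₁₃ = bearing LOC-64→GNSS-67 = 164.826°,  θ₁₂ = bearing LOC-64→TG-95 = 45.758°
dₓₜ = R·arcsin(sin δ₁₃ · sin(θ₁₃ − θ₁₂)) = 6371·arcsin(0.40535·sin(119.068°)) = 2307.334 km
|dₓₜ| = 2307.334 km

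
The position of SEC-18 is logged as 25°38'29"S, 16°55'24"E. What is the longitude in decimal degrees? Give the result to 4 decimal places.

16° + 55′/60 + 24″/3600 = 16 + 0.91667 + 0.00667 = 16.9233°

16.9233°E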